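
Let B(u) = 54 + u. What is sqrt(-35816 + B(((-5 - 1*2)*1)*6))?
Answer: 2*I*sqrt(8951) ≈ 189.22*I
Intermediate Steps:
sqrt(-35816 + B(((-5 - 1*2)*1)*6)) = sqrt(-35816 + (54 + ((-5 - 1*2)*1)*6)) = sqrt(-35816 + (54 + ((-5 - 2)*1)*6)) = sqrt(-35816 + (54 - 7*1*6)) = sqrt(-35816 + (54 - 7*6)) = sqrt(-35816 + (54 - 42)) = sqrt(-35816 + 12) = sqrt(-35804) = 2*I*sqrt(8951)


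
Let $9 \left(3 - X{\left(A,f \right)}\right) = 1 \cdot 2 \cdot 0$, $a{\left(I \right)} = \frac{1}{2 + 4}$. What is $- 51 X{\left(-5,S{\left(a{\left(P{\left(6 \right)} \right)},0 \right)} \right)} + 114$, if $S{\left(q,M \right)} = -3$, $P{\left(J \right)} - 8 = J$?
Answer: $-39$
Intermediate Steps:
$P{\left(J \right)} = 8 + J$
$a{\left(I \right)} = \frac{1}{6}$
$X{\left(A,f \right)} = 3$ ($X{\left(A,f \right)} = 3 - \frac{1 \cdot 2 \cdot 0}{9} = 3 - \frac{2 \cdot 0}{9} = 3 - 0 = 3 + 0 = 3$)
$- 51 X{\left(-5,S{\left(a{\left(P{\left(6 \right)} \right)},0 \right)} \right)} + 114 = \left(-51\right) 3 + 114 = -153 + 114 = -39$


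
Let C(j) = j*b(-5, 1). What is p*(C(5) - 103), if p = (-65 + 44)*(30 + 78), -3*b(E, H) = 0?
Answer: 233604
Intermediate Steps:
b(E, H) = 0 (b(E, H) = -1/3*0 = 0)
C(j) = 0 (C(j) = j*0 = 0)
p = -2268 (p = -21*108 = -2268)
p*(C(5) - 103) = -2268*(0 - 103) = -2268*(-103) = 233604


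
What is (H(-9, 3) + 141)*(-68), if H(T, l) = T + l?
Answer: -9180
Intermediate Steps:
(H(-9, 3) + 141)*(-68) = ((-9 + 3) + 141)*(-68) = (-6 + 141)*(-68) = 135*(-68) = -9180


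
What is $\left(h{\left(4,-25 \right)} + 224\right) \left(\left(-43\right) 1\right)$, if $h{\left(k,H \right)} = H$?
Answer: $-8557$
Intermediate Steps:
$\left(h{\left(4,-25 \right)} + 224\right) \left(\left(-43\right) 1\right) = \left(-25 + 224\right) \left(\left(-43\right) 1\right) = 199 \left(-43\right) = -8557$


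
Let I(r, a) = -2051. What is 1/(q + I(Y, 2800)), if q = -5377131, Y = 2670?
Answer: -1/5379182 ≈ -1.8590e-7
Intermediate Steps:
1/(q + I(Y, 2800)) = 1/(-5377131 - 2051) = 1/(-5379182) = -1/5379182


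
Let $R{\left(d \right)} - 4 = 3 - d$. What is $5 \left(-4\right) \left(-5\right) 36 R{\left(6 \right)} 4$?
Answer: $14400$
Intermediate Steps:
$R{\left(d \right)} = 7 - d$ ($R{\left(d \right)} = 4 - \left(-3 + d\right) = 7 - d$)
$5 \left(-4\right) \left(-5\right) 36 R{\left(6 \right)} 4 = 5 \left(-4\right) \left(-5\right) 36 \left(7 - 6\right) 4 = \left(-20\right) \left(-5\right) 36 \left(7 - 6\right) 4 = 100 \cdot 36 \cdot 1 \cdot 4 = 3600 \cdot 4 = 14400$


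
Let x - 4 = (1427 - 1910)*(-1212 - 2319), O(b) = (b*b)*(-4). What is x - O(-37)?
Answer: 1710953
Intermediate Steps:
O(b) = -4*b**2 (O(b) = b**2*(-4) = -4*b**2)
x = 1705477 (x = 4 + (1427 - 1910)*(-1212 - 2319) = 4 - 483*(-3531) = 4 + 1705473 = 1705477)
x - O(-37) = 1705477 - (-4)*(-37)**2 = 1705477 - (-4)*1369 = 1705477 - 1*(-5476) = 1705477 + 5476 = 1710953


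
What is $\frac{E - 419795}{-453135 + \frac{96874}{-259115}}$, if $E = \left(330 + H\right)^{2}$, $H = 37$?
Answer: $\frac{73875241190}{117414172399} \approx 0.62918$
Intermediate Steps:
$E = 134689$ ($E = \left(330 + 37\right)^{2} = 367^{2} = 134689$)
$\frac{E - 419795}{-453135 + \frac{96874}{-259115}} = \frac{134689 - 419795}{-453135 + \frac{96874}{-259115}} = - \frac{285106}{-453135 + 96874 \left(- \frac{1}{259115}\right)} = - \frac{285106}{-453135 - \frac{96874}{259115}} = - \frac{285106}{- \frac{117414172399}{259115}} = \left(-285106\right) \left(- \frac{259115}{117414172399}\right) = \frac{73875241190}{117414172399}$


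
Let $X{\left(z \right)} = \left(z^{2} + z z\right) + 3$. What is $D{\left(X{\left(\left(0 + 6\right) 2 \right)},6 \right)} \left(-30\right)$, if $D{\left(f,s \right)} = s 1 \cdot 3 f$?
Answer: $-157140$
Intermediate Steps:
$X{\left(z \right)} = 3 + 2 z^{2}$ ($X{\left(z \right)} = \left(z^{2} + z^{2}\right) + 3 = 2 z^{2} + 3 = 3 + 2 z^{2}$)
$D{\left(f,s \right)} = 3 f s$ ($D{\left(f,s \right)} = s 3 f = 3 s f = 3 f s$)
$D{\left(X{\left(\left(0 + 6\right) 2 \right)},6 \right)} \left(-30\right) = 3 \left(3 + 2 \left(\left(0 + 6\right) 2\right)^{2}\right) 6 \left(-30\right) = 3 \left(3 + 2 \left(6 \cdot 2\right)^{2}\right) 6 \left(-30\right) = 3 \left(3 + 2 \cdot 12^{2}\right) 6 \left(-30\right) = 3 \left(3 + 2 \cdot 144\right) 6 \left(-30\right) = 3 \left(3 + 288\right) 6 \left(-30\right) = 3 \cdot 291 \cdot 6 \left(-30\right) = 5238 \left(-30\right) = -157140$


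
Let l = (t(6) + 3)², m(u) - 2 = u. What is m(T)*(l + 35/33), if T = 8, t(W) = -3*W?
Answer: 74600/33 ≈ 2260.6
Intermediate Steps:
m(u) = 2 + u
l = 225 (l = (-3*6 + 3)² = (-18 + 3)² = (-15)² = 225)
m(T)*(l + 35/33) = (2 + 8)*(225 + 35/33) = 10*(225 + 35*(1/33)) = 10*(225 + 35/33) = 10*(7460/33) = 74600/33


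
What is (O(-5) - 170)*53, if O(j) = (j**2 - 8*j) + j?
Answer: -5830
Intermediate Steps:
O(j) = j**2 - 7*j
(O(-5) - 170)*53 = (-5*(-7 - 5) - 170)*53 = (-5*(-12) - 170)*53 = (60 - 170)*53 = -110*53 = -5830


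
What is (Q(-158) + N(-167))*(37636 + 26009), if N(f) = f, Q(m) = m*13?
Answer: -141355545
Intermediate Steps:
Q(m) = 13*m
(Q(-158) + N(-167))*(37636 + 26009) = (13*(-158) - 167)*(37636 + 26009) = (-2054 - 167)*63645 = -2221*63645 = -141355545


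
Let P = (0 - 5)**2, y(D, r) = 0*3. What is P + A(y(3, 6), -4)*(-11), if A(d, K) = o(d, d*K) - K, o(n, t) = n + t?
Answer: -19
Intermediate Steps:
y(D, r) = 0
P = 25 (P = (-5)**2 = 25)
A(d, K) = d - K + K*d (A(d, K) = (d + d*K) - K = (d + K*d) - K = d - K + K*d)
P + A(y(3, 6), -4)*(-11) = 25 + (0 - 1*(-4) - 4*0)*(-11) = 25 + (0 + 4 + 0)*(-11) = 25 + 4*(-11) = 25 - 44 = -19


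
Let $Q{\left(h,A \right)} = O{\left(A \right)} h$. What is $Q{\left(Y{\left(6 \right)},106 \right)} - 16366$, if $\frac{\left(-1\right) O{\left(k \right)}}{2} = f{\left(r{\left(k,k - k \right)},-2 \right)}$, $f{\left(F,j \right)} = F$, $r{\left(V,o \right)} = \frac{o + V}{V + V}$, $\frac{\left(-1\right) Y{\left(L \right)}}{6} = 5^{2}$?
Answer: $-16216$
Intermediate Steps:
$Y{\left(L \right)} = -150$ ($Y{\left(L \right)} = - 6 \cdot 5^{2} = \left(-6\right) 25 = -150$)
$r{\left(V,o \right)} = \frac{V + o}{2 V}$
$O{\left(k \right)} = -1$ ($O{\left(k \right)} = - 2 \frac{k + \left(k - k\right)}{2 k} = - 2 \frac{k + 0}{2 k} = - 2 \frac{k}{2 k} = \left(-2\right) \frac{1}{2} = -1$)
$Q{\left(h,A \right)} = - h$
$Q{\left(Y{\left(6 \right)},106 \right)} - 16366 = \left(-1\right) \left(-150\right) - 16366 = 150 - 16366 = -16216$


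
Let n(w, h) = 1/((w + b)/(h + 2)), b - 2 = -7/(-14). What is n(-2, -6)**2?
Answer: 64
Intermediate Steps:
b = 5/2 (b = 2 - 7/(-14) = 2 - 7*(-1/14) = 2 + 1/2 = 5/2 ≈ 2.5000)
n(w, h) = (2 + h)/(5/2 + w) (n(w, h) = 1/((w + 5/2)/(h + 2)) = 1/((5/2 + w)/(2 + h)) = (2 + h)/(5/2 + w))
n(-2, -6)**2 = (2*(2 - 6)/(5 + 2*(-2)))**2 = (2*(-4)/(5 - 4))**2 = (2*(-4)/1)**2 = (2*1*(-4))**2 = (-8)**2 = 64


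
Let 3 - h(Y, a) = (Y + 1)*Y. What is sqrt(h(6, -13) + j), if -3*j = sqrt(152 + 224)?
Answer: sqrt(-351 - 6*sqrt(94))/3 ≈ 6.7427*I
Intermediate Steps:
h(Y, a) = 3 - Y*(1 + Y) (h(Y, a) = 3 - (Y + 1)*Y = 3 - (1 + Y)*Y = 3 - Y*(1 + Y))
j = -2*sqrt(94)/3 (j = -sqrt(152 + 224)/3 = -2*sqrt(94)/3 ≈ -6.4636)
sqrt(h(6, -13) + j) = sqrt((3 - 1*6 - 1*6**2) - 2*sqrt(94)/3) = sqrt((3 - 6 - 1*36) - 2*sqrt(94)/3) = sqrt((3 - 6 - 36) - 2*sqrt(94)/3) = sqrt(-39 - 2*sqrt(94)/3)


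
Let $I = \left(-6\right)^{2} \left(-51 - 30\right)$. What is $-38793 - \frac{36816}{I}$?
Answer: $- \frac{9423631}{243} \approx -38780.0$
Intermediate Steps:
$I = -2916$ ($I = 36 \left(-81\right) = -2916$)
$-38793 - \frac{36816}{I} = -38793 - \frac{36816}{-2916} = -38793 - - \frac{3068}{243} = -38793 + \frac{3068}{243} = - \frac{9423631}{243}$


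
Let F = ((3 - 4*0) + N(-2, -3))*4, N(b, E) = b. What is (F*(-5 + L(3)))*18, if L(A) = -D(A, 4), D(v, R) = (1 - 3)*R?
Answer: 216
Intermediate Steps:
D(v, R) = -2*R
F = 4 (F = ((3 - 4*0) - 2)*4 = ((3 + 0) - 2)*4 = (3 - 2)*4 = 1*4 = 4)
L(A) = 8 (L(A) = -(-2)*4 = -1*(-8) = 8)
(F*(-5 + L(3)))*18 = (4*(-5 + 8))*18 = (4*3)*18 = 12*18 = 216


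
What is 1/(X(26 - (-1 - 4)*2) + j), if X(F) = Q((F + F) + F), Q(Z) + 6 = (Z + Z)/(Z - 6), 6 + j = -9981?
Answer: -17/169845 ≈ -0.00010009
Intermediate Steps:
j = -9987 (j = -6 - 9981 = -9987)
Q(Z) = -6 + 2*Z/(-6 + Z) (Q(Z) = -6 + (Z + Z)/(Z - 6) = -6 + (2*Z)/(-6 + Z) = -6 + 2*Z/(-6 + Z))
X(F) = 4*(9 - 3*F)/(-6 + 3*F) (X(F) = 4*(9 - ((F + F) + F))/(-6 + ((F + F) + F)) = 4*(9 - (2*F + F))/(-6 + (2*F + F)) = 4*(9 - 3*F)/(-6 + 3*F))
1/(X(26 - (-1 - 4)*2) + j) = 1/(4*(3 - (26 - (-1 - 4)*2))/(-2 + (26 - (-1 - 4)*2)) - 9987) = 1/(4*(3 - (26 - (-5)*2))/(-2 + (26 - (-5)*2)) - 9987) = 1/(4*(3 - (26 - 1*(-10)))/(-2 + (26 - 1*(-10))) - 9987) = 1/(4*(3 - (26 + 10))/(-2 + (26 + 10)) - 9987) = 1/(4*(3 - 1*36)/(-2 + 36) - 9987) = 1/(4*(3 - 36)/34 - 9987) = 1/(4*(1/34)*(-33) - 9987) = 1/(-66/17 - 9987) = 1/(-169845/17) = -17/169845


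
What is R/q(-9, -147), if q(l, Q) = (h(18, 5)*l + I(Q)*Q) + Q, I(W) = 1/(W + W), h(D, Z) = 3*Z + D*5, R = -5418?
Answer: 10836/2183 ≈ 4.9638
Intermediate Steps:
h(D, Z) = 3*Z + 5*D
I(W) = 1/(2*W)
q(l, Q) = 1/2 + Q + 105*l (q(l, Q) = ((3*5 + 5*18)*l + (1/(2*Q))*Q) + Q = ((15 + 90)*l + 1/2) + Q = (105*l + 1/2) + Q = (1/2 + 105*l) + Q = 1/2 + Q + 105*l)
R/q(-9, -147) = -5418/(1/2 - 147 + 105*(-9)) = -5418/(1/2 - 147 - 945) = -5418/(-2183/2) = -5418*(-2/2183) = 10836/2183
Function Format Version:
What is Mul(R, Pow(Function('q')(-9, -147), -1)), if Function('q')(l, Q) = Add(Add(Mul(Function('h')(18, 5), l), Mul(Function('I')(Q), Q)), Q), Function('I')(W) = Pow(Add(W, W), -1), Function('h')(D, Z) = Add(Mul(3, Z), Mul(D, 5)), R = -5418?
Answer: Rational(10836, 2183) ≈ 4.9638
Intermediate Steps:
Function('h')(D, Z) = Add(Mul(3, Z), Mul(5, D))
Function('I')(W) = Mul(Rational(1, 2), Pow(W, -1)) (Function('I')(W) = Pow(Mul(2, W), -1) = Mul(Rational(1, 2), Pow(W, -1)))
Function('q')(l, Q) = Add(Rational(1, 2), Q, Mul(105, l)) (Function('q')(l, Q) = Add(Add(Mul(Add(Mul(3, 5), Mul(5, 18)), l), Mul(Mul(Rational(1, 2), Pow(Q, -1)), Q)), Q) = Add(Add(Mul(Add(15, 90), l), Rational(1, 2)), Q) = Add(Add(Mul(105, l), Rational(1, 2)), Q) = Add(Add(Rational(1, 2), Mul(105, l)), Q) = Add(Rational(1, 2), Q, Mul(105, l)))
Mul(R, Pow(Function('q')(-9, -147), -1)) = Mul(-5418, Pow(Add(Rational(1, 2), -147, Mul(105, -9)), -1)) = Mul(-5418, Pow(Add(Rational(1, 2), -147, -945), -1)) = Mul(-5418, Pow(Rational(-2183, 2), -1)) = Mul(-5418, Rational(-2, 2183)) = Rational(10836, 2183)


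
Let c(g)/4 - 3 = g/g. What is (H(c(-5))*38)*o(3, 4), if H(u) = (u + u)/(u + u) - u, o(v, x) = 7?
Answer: -3990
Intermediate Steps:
c(g) = 16 (c(g) = 12 + 4*(g/g) = 12 + 4*1 = 12 + 4 = 16)
H(u) = 1 - u (H(u) = (2*u)/((2*u)) - u = (2*u)*(1/(2*u)) - u = 1 - u)
(H(c(-5))*38)*o(3, 4) = ((1 - 1*16)*38)*7 = ((1 - 16)*38)*7 = -15*38*7 = -570*7 = -3990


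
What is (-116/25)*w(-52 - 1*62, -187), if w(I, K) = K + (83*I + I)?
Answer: 1132508/25 ≈ 45300.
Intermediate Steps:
w(I, K) = K + 84*I
(-116/25)*w(-52 - 1*62, -187) = (-116/25)*(-187 + 84*(-52 - 1*62)) = (-116*1/25)*(-187 + 84*(-52 - 62)) = -116*(-187 + 84*(-114))/25 = -116*(-187 - 9576)/25 = -116/25*(-9763) = 1132508/25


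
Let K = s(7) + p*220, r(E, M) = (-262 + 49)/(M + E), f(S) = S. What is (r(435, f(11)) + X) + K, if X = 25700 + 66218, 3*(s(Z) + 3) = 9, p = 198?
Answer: 60422975/446 ≈ 1.3548e+5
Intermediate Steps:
s(Z) = 0 (s(Z) = -3 + (⅓)*9 = -3 + 3 = 0)
r(E, M) = -213/(E + M)
K = 43560 (K = 0 + 198*220 = 0 + 43560 = 43560)
X = 91918
(r(435, f(11)) + X) + K = (-213/(435 + 11) + 91918) + 43560 = (-213/446 + 91918) + 43560 = 40995215/446 + 43560 = 60422975/446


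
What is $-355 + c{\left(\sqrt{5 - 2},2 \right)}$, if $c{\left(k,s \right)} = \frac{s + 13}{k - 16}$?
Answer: $- \frac{90055}{253} - \frac{15 \sqrt{3}}{253} \approx -356.05$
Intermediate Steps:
$c{\left(k,s \right)} = \frac{13 + s}{-16 + k}$
$-355 + c{\left(\sqrt{5 - 2},2 \right)} = -355 + \frac{13 + 2}{-16 + \sqrt{5 - 2}} = -355 + \frac{1}{-16 + \sqrt{3}} \cdot 15 = -355 + \frac{15}{-16 + \sqrt{3}}$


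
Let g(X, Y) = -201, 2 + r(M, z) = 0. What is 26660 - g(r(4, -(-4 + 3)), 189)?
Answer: 26861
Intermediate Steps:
r(M, z) = -2 (r(M, z) = -2 + 0 = -2)
26660 - g(r(4, -(-4 + 3)), 189) = 26660 - 1*(-201) = 26660 + 201 = 26861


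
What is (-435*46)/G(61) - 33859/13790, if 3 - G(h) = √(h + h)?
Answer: 117712519/222610 + 20010*√122/113 ≈ 2484.7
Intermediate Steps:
G(h) = 3 - √2*√h (G(h) = 3 - √(h + h) = 3 - √(2*h) = 3 - √2*√h)
(-435*46)/G(61) - 33859/13790 = (-435*46)/(3 - √2*√61) - 33859/13790 = -20010/(3 - √122) - 33859*1/13790 = -20010/(3 - √122) - 4837/1970 = -4837/1970 - 20010/(3 - √122)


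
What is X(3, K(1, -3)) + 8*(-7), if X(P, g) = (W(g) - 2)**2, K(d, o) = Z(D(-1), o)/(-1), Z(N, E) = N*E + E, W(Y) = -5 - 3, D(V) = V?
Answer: 44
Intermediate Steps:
W(Y) = -8
Z(N, E) = E + E*N (Z(N, E) = E*N + E = E + E*N)
K(d, o) = 0 (K(d, o) = (o*(1 - 1))/(-1) = (o*0)*(-1) = 0*(-1) = 0)
X(P, g) = 100 (X(P, g) = (-8 - 2)**2 = (-10)**2 = 100)
X(3, K(1, -3)) + 8*(-7) = 100 + 8*(-7) = 100 - 56 = 44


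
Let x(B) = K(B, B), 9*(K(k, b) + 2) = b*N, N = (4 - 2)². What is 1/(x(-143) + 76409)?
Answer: 9/687091 ≈ 1.3099e-5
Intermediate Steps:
N = 4 (N = 2² = 4)
K(k, b) = -2 + 4*b/9 (K(k, b) = -2 + (b*4)/9 = -2 + (4*b)/9 = -2 + 4*b/9)
x(B) = -2 + 4*B/9
1/(x(-143) + 76409) = 1/((-2 + (4/9)*(-143)) + 76409) = 1/((-2 - 572/9) + 76409) = 1/(-590/9 + 76409) = 1/(687091/9) = 9/687091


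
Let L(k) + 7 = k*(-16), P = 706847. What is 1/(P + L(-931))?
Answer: 1/721736 ≈ 1.3855e-6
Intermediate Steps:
L(k) = -7 - 16*k (L(k) = -7 + k*(-16) = -7 - 16*k)
1/(P + L(-931)) = 1/(706847 + (-7 - 16*(-931))) = 1/(706847 + (-7 + 14896)) = 1/(706847 + 14889) = 1/721736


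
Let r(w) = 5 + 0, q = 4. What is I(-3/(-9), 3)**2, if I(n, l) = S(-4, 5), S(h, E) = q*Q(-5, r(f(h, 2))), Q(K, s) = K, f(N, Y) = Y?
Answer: 400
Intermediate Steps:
r(w) = 5
S(h, E) = -20 (S(h, E) = 4*(-5) = -20)
I(n, l) = -20
I(-3/(-9), 3)**2 = (-20)**2 = 400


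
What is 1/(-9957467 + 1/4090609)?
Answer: -4090609/40732104127402 ≈ -1.0043e-7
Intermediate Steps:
1/(-9957467 + 1/4090609) = 1/(-40732104127402/4090609) = -4090609/40732104127402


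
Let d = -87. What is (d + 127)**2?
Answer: 1600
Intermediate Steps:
(d + 127)**2 = (-87 + 127)**2 = 40**2 = 1600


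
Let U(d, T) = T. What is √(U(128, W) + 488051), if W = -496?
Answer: √487555 ≈ 698.25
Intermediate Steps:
√(U(128, W) + 488051) = √(-496 + 488051) = √487555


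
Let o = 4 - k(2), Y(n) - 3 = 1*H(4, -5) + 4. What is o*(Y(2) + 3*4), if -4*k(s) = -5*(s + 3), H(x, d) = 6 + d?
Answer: -45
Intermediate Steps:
k(s) = 15/4 + 5*s/4 (k(s) = -(-5)*(s + 3)/4 = -(-5)*(3 + s)/4 = -(-15 - 5*s)/4 = 15/4 + 5*s/4)
Y(n) = 8 (Y(n) = 3 + (1*(6 - 5) + 4) = 3 + (1*1 + 4) = 3 + (1 + 4) = 3 + 5 = 8)
o = -9/4 (o = 4 - (15/4 + (5/4)*2) = 4 - (15/4 + 5/2) = 4 - 1*25/4 = 4 - 25/4 = -9/4 ≈ -2.2500)
o*(Y(2) + 3*4) = -9*(8 + 3*4)/4 = -9*(8 + 12)/4 = -9/4*20 = -45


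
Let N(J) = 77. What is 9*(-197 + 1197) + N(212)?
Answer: 9077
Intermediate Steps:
9*(-197 + 1197) + N(212) = 9*(-197 + 1197) + 77 = 9*1000 + 77 = 9000 + 77 = 9077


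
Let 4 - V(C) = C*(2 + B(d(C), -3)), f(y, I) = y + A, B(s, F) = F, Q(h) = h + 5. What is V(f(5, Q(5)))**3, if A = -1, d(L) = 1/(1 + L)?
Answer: 512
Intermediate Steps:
Q(h) = 5 + h
f(y, I) = -1 + y (f(y, I) = y - 1 = -1 + y)
V(C) = 4 + C (V(C) = 4 - C*(2 - 3) = 4 - C*(-1) = 4 - (-1)*C = 4 + C)
V(f(5, Q(5)))**3 = (4 + (-1 + 5))**3 = (4 + 4)**3 = 8**3 = 512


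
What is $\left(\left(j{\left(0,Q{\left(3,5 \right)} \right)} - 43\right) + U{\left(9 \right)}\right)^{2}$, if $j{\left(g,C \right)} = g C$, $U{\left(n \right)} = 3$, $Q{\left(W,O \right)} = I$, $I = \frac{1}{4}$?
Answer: $1600$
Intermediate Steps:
$I = \frac{1}{4} \approx 0.25$
$Q{\left(W,O \right)} = \frac{1}{4}$
$j{\left(g,C \right)} = C g$
$\left(\left(j{\left(0,Q{\left(3,5 \right)} \right)} - 43\right) + U{\left(9 \right)}\right)^{2} = \left(\left(\frac{1}{4} \cdot 0 - 43\right) + 3\right)^{2} = \left(\left(0 - 43\right) + 3\right)^{2} = \left(-43 + 3\right)^{2} = \left(-40\right)^{2} = 1600$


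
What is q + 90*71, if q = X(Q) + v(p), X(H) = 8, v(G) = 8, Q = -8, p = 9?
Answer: 6406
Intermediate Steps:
q = 16 (q = 8 + 8 = 16)
q + 90*71 = 16 + 90*71 = 16 + 6390 = 6406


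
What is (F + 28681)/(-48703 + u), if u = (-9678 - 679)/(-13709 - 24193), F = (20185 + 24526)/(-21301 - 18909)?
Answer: -21854639984349/37112437708645 ≈ -0.58888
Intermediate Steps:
F = -44711/40210 (F = 44711/(-40210) = 44711*(-1/40210) = -44711/40210 ≈ -1.1119)
u = 10357/37902 (u = -10357/(-37902) = -10357*(-1/37902) = 10357/37902 ≈ 0.27326)
(F + 28681)/(-48703 + u) = (-44711/40210 + 28681)/(-48703 + 10357/37902) = 1153218299/(40210*(-1845930749/37902)) = (1153218299/40210)*(-37902/1845930749) = -21854639984349/37112437708645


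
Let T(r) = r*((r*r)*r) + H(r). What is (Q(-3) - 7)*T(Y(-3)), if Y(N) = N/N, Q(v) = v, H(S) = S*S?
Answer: -20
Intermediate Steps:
H(S) = S²
Y(N) = 1
T(r) = r² + r⁴ (T(r) = r*((r*r)*r) + r² = r*(r²*r) + r² = r*r³ + r² = r⁴ + r² = r² + r⁴)
(Q(-3) - 7)*T(Y(-3)) = (-3 - 7)*(1² + 1⁴) = -10*(1 + 1) = -10*2 = -20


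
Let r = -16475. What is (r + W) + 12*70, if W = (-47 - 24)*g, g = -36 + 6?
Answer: -13505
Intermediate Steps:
g = -30
W = 2130 (W = (-47 - 24)*(-30) = -71*(-30) = 2130)
(r + W) + 12*70 = (-16475 + 2130) + 12*70 = -14345 + 840 = -13505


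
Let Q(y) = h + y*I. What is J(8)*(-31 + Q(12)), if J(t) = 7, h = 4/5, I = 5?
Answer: 1043/5 ≈ 208.60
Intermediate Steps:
h = 4/5 (h = 4*(1/5) = 4/5 ≈ 0.80000)
Q(y) = 4/5 + 5*y (Q(y) = 4/5 + y*5 = 4/5 + 5*y)
J(8)*(-31 + Q(12)) = 7*(-31 + (4/5 + 5*12)) = 7*(-31 + (4/5 + 60)) = 7*(-31 + 304/5) = 7*(149/5) = 1043/5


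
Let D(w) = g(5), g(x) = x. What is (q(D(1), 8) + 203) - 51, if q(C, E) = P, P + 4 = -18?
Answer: 130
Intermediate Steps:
D(w) = 5
P = -22 (P = -4 - 18 = -22)
q(C, E) = -22
(q(D(1), 8) + 203) - 51 = (-22 + 203) - 51 = 181 - 51 = 130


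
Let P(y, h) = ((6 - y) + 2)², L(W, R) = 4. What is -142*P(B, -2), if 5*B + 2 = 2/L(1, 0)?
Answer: -489119/50 ≈ -9782.4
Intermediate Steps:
B = -3/10 (B = -⅖ + (2/4)/5 = -⅖ + (2*(¼))/5 = -⅖ + (⅕)*(½) = -⅖ + ⅒ = -3/10 ≈ -0.30000)
P(y, h) = (8 - y)²
-142*P(B, -2) = -142*(-8 - 3/10)² = -142*(-83/10)² = -142*6889/100 = -489119/50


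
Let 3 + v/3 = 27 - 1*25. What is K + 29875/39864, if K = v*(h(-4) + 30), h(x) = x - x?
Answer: -3557885/39864 ≈ -89.251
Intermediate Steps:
h(x) = 0
v = -3 (v = -9 + 3*(27 - 1*25) = -9 + 3*(27 - 25) = -9 + 3*2 = -9 + 6 = -3)
K = -90 (K = -3*(0 + 30) = -3*30 = -90)
K + 29875/39864 = -90 + 29875/39864 = -3557885/39864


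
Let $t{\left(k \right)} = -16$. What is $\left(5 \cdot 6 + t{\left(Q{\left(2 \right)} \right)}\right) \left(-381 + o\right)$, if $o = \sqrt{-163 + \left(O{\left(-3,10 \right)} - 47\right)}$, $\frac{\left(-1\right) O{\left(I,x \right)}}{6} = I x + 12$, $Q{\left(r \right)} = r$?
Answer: $-5334 + 14 i \sqrt{102} \approx -5334.0 + 141.39 i$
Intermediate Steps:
$O{\left(I,x \right)} = -72 - 6 I x$ ($O{\left(I,x \right)} = - 6 \left(I x + 12\right) = - 6 \left(12 + I x\right) = -72 - 6 I x$)
$o = i \sqrt{102}$ ($o = \sqrt{-163 - \left(119 - 180\right)} = \sqrt{-163 + \left(\left(-72 + 180\right) - 47\right)} = \sqrt{-163 + \left(108 - 47\right)} = \sqrt{-163 + 61} = \sqrt{-102} = i \sqrt{102} \approx 10.1 i$)
$\left(5 \cdot 6 + t{\left(Q{\left(2 \right)} \right)}\right) \left(-381 + o\right) = \left(5 \cdot 6 - 16\right) \left(-381 + i \sqrt{102}\right) = \left(30 - 16\right) \left(-381 + i \sqrt{102}\right) = 14 \left(-381 + i \sqrt{102}\right) = -5334 + 14 i \sqrt{102}$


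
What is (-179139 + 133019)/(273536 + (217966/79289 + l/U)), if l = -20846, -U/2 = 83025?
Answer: -43372362951000/257242570426571 ≈ -0.16860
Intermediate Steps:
U = -166050 (U = -2*83025 = -166050)
(-179139 + 133019)/(273536 + (217966/79289 + l/U)) = (-179139 + 133019)/(273536 + (217966/79289 - 20846/(-166050))) = -46120/(273536 + (217966*(1/79289) - 20846*(-1/166050))) = -46120/(273536 + (31138/11327 + 10423/83025)) = -46120/(273536 + 2703293771/940424175) = -46120/257242570426571/940424175 = -46120*940424175/257242570426571 = -43372362951000/257242570426571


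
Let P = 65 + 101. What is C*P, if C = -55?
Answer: -9130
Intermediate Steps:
P = 166
C*P = -55*166 = -9130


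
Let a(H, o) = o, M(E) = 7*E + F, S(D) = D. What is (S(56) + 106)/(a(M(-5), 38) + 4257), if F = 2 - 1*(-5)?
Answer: 162/4295 ≈ 0.037718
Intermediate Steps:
F = 7 (F = 2 + 5 = 7)
M(E) = 7 + 7*E (M(E) = 7*E + 7 = 7 + 7*E)
(S(56) + 106)/(a(M(-5), 38) + 4257) = (56 + 106)/(38 + 4257) = 162/4295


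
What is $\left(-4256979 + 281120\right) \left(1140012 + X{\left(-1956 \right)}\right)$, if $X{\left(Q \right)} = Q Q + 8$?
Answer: $-19743940856204$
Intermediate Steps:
$X{\left(Q \right)} = 8 + Q^{2}$ ($X{\left(Q \right)} = Q^{2} + 8 = 8 + Q^{2}$)
$\left(-4256979 + 281120\right) \left(1140012 + X{\left(-1956 \right)}\right) = \left(-4256979 + 281120\right) \left(1140012 + \left(8 + \left(-1956\right)^{2}\right)\right) = - 3975859 \left(1140012 + \left(8 + 3825936\right)\right) = - 3975859 \left(1140012 + 3825944\right) = \left(-3975859\right) 4965956 = -19743940856204$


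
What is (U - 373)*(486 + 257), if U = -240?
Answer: -455459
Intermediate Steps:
(U - 373)*(486 + 257) = (-240 - 373)*(486 + 257) = -613*743 = -455459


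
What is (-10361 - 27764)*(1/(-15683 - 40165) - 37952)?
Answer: 80807588198125/55848 ≈ 1.4469e+9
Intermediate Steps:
(-10361 - 27764)*(1/(-15683 - 40165) - 37952) = -38125*(1/(-55848) - 37952) = -38125*(-1/55848 - 37952) = -38125*(-2119543297/55848) = 80807588198125/55848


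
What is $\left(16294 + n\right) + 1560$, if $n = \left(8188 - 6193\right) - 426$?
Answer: $19423$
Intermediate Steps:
$n = 1569$ ($n = 1995 - 426 = 1569$)
$\left(16294 + n\right) + 1560 = \left(16294 + 1569\right) + 1560 = 17863 + 1560 = 19423$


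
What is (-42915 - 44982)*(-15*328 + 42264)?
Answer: -3282425568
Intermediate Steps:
(-42915 - 44982)*(-15*328 + 42264) = -87897*(-4920 + 42264) = -87897*37344 = -3282425568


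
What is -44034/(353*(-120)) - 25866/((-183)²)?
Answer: 7017979/26270260 ≈ 0.26715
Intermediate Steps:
-44034/(353*(-120)) - 25866/((-183)²) = -44034/(-42360) - 25866/33489 = -44034*(-1/42360) - 25866*1/33489 = 7339/7060 - 2874/3721 = 7017979/26270260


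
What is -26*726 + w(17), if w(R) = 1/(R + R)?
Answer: -641783/34 ≈ -18876.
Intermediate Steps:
w(R) = 1/(2*R)
-26*726 + w(17) = -26*726 + (½)/17 = -18876 + (½)*(1/17) = -18876 + 1/34 = -641783/34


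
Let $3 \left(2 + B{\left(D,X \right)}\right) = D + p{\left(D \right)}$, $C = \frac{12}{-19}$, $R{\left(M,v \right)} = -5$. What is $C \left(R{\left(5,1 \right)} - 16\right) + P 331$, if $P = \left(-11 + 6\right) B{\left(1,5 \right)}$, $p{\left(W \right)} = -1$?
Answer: $\frac{63142}{19} \approx 3323.3$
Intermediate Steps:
$C = - \frac{12}{19}$ ($C = 12 \left(- \frac{1}{19}\right) = - \frac{12}{19} \approx -0.63158$)
$B{\left(D,X \right)} = - \frac{7}{3} + \frac{D}{3}$ ($B{\left(D,X \right)} = -2 + \frac{D - 1}{3} = -2 + \frac{-1 + D}{3} = -2 + \left(- \frac{1}{3} + \frac{D}{3}\right) = - \frac{7}{3} + \frac{D}{3}$)
$P = 10$ ($P = \left(-11 + 6\right) \left(- \frac{7}{3} + \frac{1}{3} \cdot 1\right) = - 5 \left(- \frac{7}{3} + \frac{1}{3}\right) = \left(-5\right) \left(-2\right) = 10$)
$C \left(R{\left(5,1 \right)} - 16\right) + P 331 = - \frac{12 \left(-5 - 16\right)}{19} + 10 \cdot 331 = \left(- \frac{12}{19}\right) \left(-21\right) + 3310 = \frac{252}{19} + 3310 = \frac{63142}{19}$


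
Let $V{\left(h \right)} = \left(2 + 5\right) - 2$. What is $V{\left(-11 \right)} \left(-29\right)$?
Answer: $-145$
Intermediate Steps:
$V{\left(h \right)} = 5$ ($V{\left(h \right)} = 7 - 2 = 5$)
$V{\left(-11 \right)} \left(-29\right) = 5 \left(-29\right) = -145$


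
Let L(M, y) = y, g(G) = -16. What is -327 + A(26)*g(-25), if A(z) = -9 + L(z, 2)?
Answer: -215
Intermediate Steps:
A(z) = -7 (A(z) = -9 + 2 = -7)
-327 + A(26)*g(-25) = -327 - 7*(-16) = -327 + 112 = -215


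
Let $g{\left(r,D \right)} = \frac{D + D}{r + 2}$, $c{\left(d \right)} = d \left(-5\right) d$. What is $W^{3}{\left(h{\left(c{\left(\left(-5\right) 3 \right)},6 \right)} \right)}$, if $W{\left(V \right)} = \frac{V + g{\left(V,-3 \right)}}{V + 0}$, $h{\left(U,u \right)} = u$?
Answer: $\frac{343}{512} \approx 0.66992$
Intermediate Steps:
$c{\left(d \right)} = - 5 d^{2}$ ($c{\left(d \right)} = - 5 d d = - 5 d^{2}$)
$g{\left(r,D \right)} = \frac{2 D}{2 + r}$
$W{\left(V \right)} = \frac{V - \frac{6}{2 + V}}{V}$ ($W{\left(V \right)} = \frac{V + 2 \left(-3\right) \frac{1}{2 + V}}{V + 0} = \frac{V - \frac{6}{2 + V}}{V}$)
$W^{3}{\left(h{\left(c{\left(\left(-5\right) 3 \right)},6 \right)} \right)} = \left(\frac{-6 + 6 \left(2 + 6\right)}{6 \left(2 + 6\right)}\right)^{3} = \left(\frac{-6 + 6 \cdot 8}{6 \cdot 8}\right)^{3} = \left(\frac{1}{6} \cdot \frac{1}{8} \left(-6 + 48\right)\right)^{3} = \left(\frac{1}{6} \cdot \frac{1}{8} \cdot 42\right)^{3} = \left(\frac{7}{8}\right)^{3} = \frac{343}{512}$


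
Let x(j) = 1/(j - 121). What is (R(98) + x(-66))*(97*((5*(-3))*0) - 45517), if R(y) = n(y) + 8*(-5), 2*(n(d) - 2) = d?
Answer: -93582952/187 ≈ -5.0044e+5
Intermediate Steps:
n(d) = 2 + d/2
R(y) = -38 + y/2 (R(y) = (2 + y/2) + 8*(-5) = (2 + y/2) - 40 = -38 + y/2)
x(j) = 1/(-121 + j)
(R(98) + x(-66))*(97*((5*(-3))*0) - 45517) = ((-38 + (1/2)*98) + 1/(-121 - 66))*(97*((5*(-3))*0) - 45517) = ((-38 + 49) + 1/(-187))*(97*(-15*0) - 45517) = (11 - 1/187)*(97*0 - 45517) = 2056*(0 - 45517)/187 = (2056/187)*(-45517) = -93582952/187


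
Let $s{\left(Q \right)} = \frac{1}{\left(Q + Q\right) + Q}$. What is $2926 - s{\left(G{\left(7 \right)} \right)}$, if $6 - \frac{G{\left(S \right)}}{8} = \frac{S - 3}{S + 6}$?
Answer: $\frac{5196563}{1776} \approx 2926.0$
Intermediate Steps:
$G{\left(S \right)} = 48 - \frac{8 \left(-3 + S\right)}{6 + S}$ ($G{\left(S \right)} = 48 - 8 \frac{S - 3}{S + 6} = 48 - 8 \frac{-3 + S}{6 + S} = 48 - \frac{8 \left(-3 + S\right)}{6 + S}$)
$s{\left(Q \right)} = \frac{1}{3 Q}$ ($s{\left(Q \right)} = \frac{1}{2 Q + Q} = \frac{1}{3 Q}$)
$2926 - s{\left(G{\left(7 \right)} \right)} = 2926 - \frac{1}{3 \frac{8 \left(39 + 5 \cdot 7\right)}{6 + 7}} = 2926 - \frac{1}{3 \frac{8 \left(39 + 35\right)}{13}} = 2926 - \frac{1}{3 \cdot 8 \cdot \frac{1}{13} \cdot 74} = 2926 - \frac{1}{3 \cdot \frac{592}{13}} = 2926 - \frac{1}{3} \cdot \frac{13}{592} = 2926 - \frac{13}{1776} = \frac{5196563}{1776}$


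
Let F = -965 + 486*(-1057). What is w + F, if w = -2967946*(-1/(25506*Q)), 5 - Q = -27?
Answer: -210032060059/408096 ≈ -5.1466e+5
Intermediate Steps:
Q = 32 (Q = 5 - 1*(-27) = 5 + 27 = 32)
F = -514667 (F = -965 - 513702 = -514667)
w = 1483973/408096 (w = -2967946/(32*(-25506)) = -2967946/(-816192) = -2967946*(-1/816192) = 1483973/408096 ≈ 3.6363)
w + F = 1483973/408096 - 514667 = -210032060059/408096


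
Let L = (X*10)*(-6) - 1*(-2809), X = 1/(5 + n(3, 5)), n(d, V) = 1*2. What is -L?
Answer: -19603/7 ≈ -2800.4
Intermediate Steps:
n(d, V) = 2
X = ⅐ (X = 1/(5 + 2) = 1/7 = ⅐ ≈ 0.14286)
L = 19603/7 (L = ((⅐)*10)*(-6) - 1*(-2809) = (10/7)*(-6) + 2809 = -60/7 + 2809 = 19603/7 ≈ 2800.4)
-L = -1*19603/7 = -19603/7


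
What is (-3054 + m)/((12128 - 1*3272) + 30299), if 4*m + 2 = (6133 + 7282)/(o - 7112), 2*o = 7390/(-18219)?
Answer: -1583418918499/20294384666260 ≈ -0.078022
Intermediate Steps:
o = -3695/18219 (o = (7390/(-18219))/2 = (7390*(-1/18219))/2 = (½)*(-7390/18219) = -3695/18219 ≈ -0.20281)
m = -503562331/518308892 (m = -½ + ((6133 + 7282)/(-3695/18219 - 7112))/4 = -½ + (13415/(-129577223/18219))/4 = -½ + (13415*(-18219/129577223))/4 = -½ + (¼)*(-244407885/129577223) = -½ - 244407885/518308892 = -503562331/518308892 ≈ -0.97155)
(-3054 + m)/((12128 - 1*3272) + 30299) = (-3054 - 503562331/518308892)/((12128 - 1*3272) + 30299) = -1583418918499/(518308892*((12128 - 3272) + 30299)) = -1583418918499/(518308892*(8856 + 30299)) = -1583418918499/518308892/39155 = -1583418918499/518308892*1/39155 = -1583418918499/20294384666260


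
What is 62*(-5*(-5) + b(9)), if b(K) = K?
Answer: 2108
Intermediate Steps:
62*(-5*(-5) + b(9)) = 62*(-5*(-5) + 9) = 62*(25 + 9) = 62*34 = 2108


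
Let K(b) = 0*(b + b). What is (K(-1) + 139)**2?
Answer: 19321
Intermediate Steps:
K(b) = 0 (K(b) = 0*(2*b) = 0)
(K(-1) + 139)**2 = (0 + 139)**2 = 139**2 = 19321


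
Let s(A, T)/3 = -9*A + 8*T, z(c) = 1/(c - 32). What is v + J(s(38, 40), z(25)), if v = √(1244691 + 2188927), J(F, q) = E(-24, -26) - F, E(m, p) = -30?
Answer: 36 + √3433618 ≈ 1889.0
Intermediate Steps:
z(c) = 1/(-32 + c)
s(A, T) = -27*A + 24*T (s(A, T) = 3*(-9*A + 8*T) = -27*A + 24*T)
J(F, q) = -30 - F
v = √3433618 ≈ 1853.0
v + J(s(38, 40), z(25)) = √3433618 + (-30 - (-27*38 + 24*40)) = √3433618 + (-30 - (-1026 + 960)) = √3433618 + (-30 - 1*(-66)) = √3433618 + (-30 + 66) = √3433618 + 36 = 36 + √3433618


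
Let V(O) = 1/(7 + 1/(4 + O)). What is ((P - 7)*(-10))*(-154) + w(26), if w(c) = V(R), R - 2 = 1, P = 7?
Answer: 7/50 ≈ 0.14000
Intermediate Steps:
R = 3 (R = 2 + 1 = 3)
w(c) = 7/50 (w(c) = (4 + 3)/(29 + 7*3) = 7/(29 + 21) = 7/50)
((P - 7)*(-10))*(-154) + w(26) = ((7 - 7)*(-10))*(-154) + 7/50 = (0*(-10))*(-154) + 7/50 = 0*(-154) + 7/50 = 0 + 7/50 = 7/50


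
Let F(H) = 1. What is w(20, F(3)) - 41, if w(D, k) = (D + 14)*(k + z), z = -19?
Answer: -653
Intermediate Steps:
w(D, k) = (-19 + k)*(14 + D) (w(D, k) = (D + 14)*(k - 19) = (14 + D)*(-19 + k) = (-19 + k)*(14 + D))
w(20, F(3)) - 41 = (-266 - 19*20 + 14*1 + 20*1) - 41 = (-266 - 380 + 14 + 20) - 41 = -612 - 41 = -653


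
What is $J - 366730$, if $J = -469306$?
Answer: $-836036$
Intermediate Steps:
$J - 366730 = -469306 - 366730 = -836036$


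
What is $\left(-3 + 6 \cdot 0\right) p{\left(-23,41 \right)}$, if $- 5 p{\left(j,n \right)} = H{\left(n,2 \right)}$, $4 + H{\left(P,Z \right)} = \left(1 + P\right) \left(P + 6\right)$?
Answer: $1182$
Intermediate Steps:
$H{\left(P,Z \right)} = -4 + \left(1 + P\right) \left(6 + P\right)$ ($H{\left(P,Z \right)} = -4 + \left(1 + P\right) \left(P + 6\right) = -4 + \left(1 + P\right) \left(6 + P\right)$)
$p{\left(j,n \right)} = - \frac{2}{5} - \frac{7 n}{5} - \frac{n^{2}}{5}$ ($p{\left(j,n \right)} = - \frac{2 + n^{2} + 7 n}{5} = - \frac{2}{5} - \frac{7 n}{5} - \frac{n^{2}}{5}$)
$\left(-3 + 6 \cdot 0\right) p{\left(-23,41 \right)} = \left(-3 + 6 \cdot 0\right) \left(- \frac{2}{5} - \frac{287}{5} - \frac{41^{2}}{5}\right) = \left(-3 + 0\right) \left(- \frac{2}{5} - \frac{287}{5} - \frac{1681}{5}\right) = - 3 \left(- \frac{2}{5} - \frac{287}{5} - \frac{1681}{5}\right) = \left(-3\right) \left(-394\right) = 1182$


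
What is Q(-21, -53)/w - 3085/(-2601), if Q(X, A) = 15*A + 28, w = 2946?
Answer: 2364481/2554182 ≈ 0.92573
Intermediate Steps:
Q(X, A) = 28 + 15*A
Q(-21, -53)/w - 3085/(-2601) = (28 + 15*(-53))/2946 - 3085/(-2601) = (28 - 795)*(1/2946) - 3085*(-1/2601) = -767*1/2946 + 3085/2601 = -767/2946 + 3085/2601 = 2364481/2554182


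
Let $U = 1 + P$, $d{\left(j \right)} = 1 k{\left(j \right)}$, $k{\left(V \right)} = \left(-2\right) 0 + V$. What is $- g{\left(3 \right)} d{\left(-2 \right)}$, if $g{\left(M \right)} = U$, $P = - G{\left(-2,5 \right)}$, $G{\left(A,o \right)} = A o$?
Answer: $22$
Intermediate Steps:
$k{\left(V \right)} = V$ ($k{\left(V \right)} = 0 + V = V$)
$d{\left(j \right)} = j$ ($d{\left(j \right)} = 1 j = j$)
$P = 10$ ($P = - \left(-2\right) 5 = \left(-1\right) \left(-10\right) = 10$)
$U = 11$ ($U = 1 + 10 = 11$)
$g{\left(M \right)} = 11$
$- g{\left(3 \right)} d{\left(-2 \right)} = \left(-1\right) 11 \left(-2\right) = \left(-11\right) \left(-2\right) = 22$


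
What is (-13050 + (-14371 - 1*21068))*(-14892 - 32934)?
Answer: 2319034914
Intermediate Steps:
(-13050 + (-14371 - 1*21068))*(-14892 - 32934) = (-13050 + (-14371 - 21068))*(-47826) = (-13050 - 35439)*(-47826) = -48489*(-47826) = 2319034914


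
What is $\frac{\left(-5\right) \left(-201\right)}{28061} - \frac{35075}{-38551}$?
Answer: $\frac{1022983330}{1081779611} \approx 0.94565$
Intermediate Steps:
$\frac{\left(-5\right) \left(-201\right)}{28061} - \frac{35075}{-38551} = 1005 \cdot \frac{1}{28061} - - \frac{35075}{38551} = \frac{1005}{28061} + \frac{35075}{38551} = \frac{1022983330}{1081779611}$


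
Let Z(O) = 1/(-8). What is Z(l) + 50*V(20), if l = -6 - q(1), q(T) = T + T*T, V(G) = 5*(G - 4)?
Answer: 31999/8 ≈ 3999.9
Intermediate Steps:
V(G) = -20 + 5*G (V(G) = 5*(-4 + G) = -20 + 5*G)
q(T) = T + T**2
l = -8 (l = -6 - (1 + 1) = -6 - 2 = -8)
Z(O) = -1/8
Z(l) + 50*V(20) = -1/8 + 50*(-20 + 5*20) = -1/8 + 50*(-20 + 100) = -1/8 + 50*80 = -1/8 + 4000 = 31999/8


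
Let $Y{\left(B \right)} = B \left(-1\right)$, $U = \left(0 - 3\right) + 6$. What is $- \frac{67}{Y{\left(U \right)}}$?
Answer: $\frac{67}{3} \approx 22.333$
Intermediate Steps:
$U = 3$ ($U = -3 + 6 = 3$)
$Y{\left(B \right)} = - B$
$- \frac{67}{Y{\left(U \right)}} = - \frac{67}{\left(-1\right) 3} = - \frac{67}{-3} = \left(-67\right) \left(- \frac{1}{3}\right) = \frac{67}{3}$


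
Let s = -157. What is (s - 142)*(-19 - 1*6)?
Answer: 7475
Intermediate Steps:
(s - 142)*(-19 - 1*6) = (-157 - 142)*(-19 - 1*6) = -299*(-19 - 6) = -299*(-25) = 7475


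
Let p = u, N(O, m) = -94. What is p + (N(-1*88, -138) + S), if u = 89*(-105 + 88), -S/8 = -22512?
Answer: 178489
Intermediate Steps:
S = 180096 (S = -8*(-22512) = 180096)
u = -1513 (u = 89*(-17) = -1513)
p = -1513
p + (N(-1*88, -138) + S) = -1513 + (-94 + 180096) = -1513 + 180002 = 178489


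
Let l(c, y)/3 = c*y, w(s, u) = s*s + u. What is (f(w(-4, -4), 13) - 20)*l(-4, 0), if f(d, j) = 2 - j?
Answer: 0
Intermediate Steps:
w(s, u) = u + s² (w(s, u) = s² + u = u + s²)
l(c, y) = 3*c*y (l(c, y) = 3*(c*y) = 3*c*y)
(f(w(-4, -4), 13) - 20)*l(-4, 0) = ((2 - 1*13) - 20)*(3*(-4)*0) = ((2 - 13) - 20)*0 = (-11 - 20)*0 = -31*0 = 0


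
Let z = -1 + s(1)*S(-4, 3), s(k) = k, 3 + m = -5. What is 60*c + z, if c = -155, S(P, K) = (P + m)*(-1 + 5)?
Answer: -9349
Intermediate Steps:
m = -8 (m = -3 - 5 = -8)
S(P, K) = -32 + 4*P (S(P, K) = (P - 8)*(-1 + 5) = (-8 + P)*4 = -32 + 4*P)
z = -49 (z = -1 + 1*(-32 + 4*(-4)) = -1 + 1*(-32 - 16) = -1 + 1*(-48) = -1 - 48 = -49)
60*c + z = 60*(-155) - 49 = -9300 - 49 = -9349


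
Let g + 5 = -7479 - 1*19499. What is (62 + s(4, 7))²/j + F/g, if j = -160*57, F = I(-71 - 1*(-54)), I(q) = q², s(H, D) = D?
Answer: -43700581/82028320 ≈ -0.53275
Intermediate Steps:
g = -26983 (g = -5 + (-7479 - 1*19499) = -5 + (-7479 - 19499) = -5 - 26978 = -26983)
F = 289 (F = (-71 - 1*(-54))² = (-71 + 54)² = (-17)² = 289)
j = -9120
(62 + s(4, 7))²/j + F/g = (62 + 7)²/(-9120) + 289/(-26983) = 69²*(-1/9120) + 289*(-1/26983) = 4761*(-1/9120) - 289/26983 = -1587/3040 - 289/26983 = -43700581/82028320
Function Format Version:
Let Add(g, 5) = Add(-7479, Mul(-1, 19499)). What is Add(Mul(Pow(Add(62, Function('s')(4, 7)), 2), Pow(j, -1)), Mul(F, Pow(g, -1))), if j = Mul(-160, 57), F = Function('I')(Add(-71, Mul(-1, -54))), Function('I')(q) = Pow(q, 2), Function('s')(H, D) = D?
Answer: Rational(-43700581, 82028320) ≈ -0.53275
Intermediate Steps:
g = -26983 (g = Add(-5, Add(-7479, Mul(-1, 19499))) = Add(-5, Add(-7479, -19499)) = Add(-5, -26978) = -26983)
F = 289 (F = Pow(Add(-71, Mul(-1, -54)), 2) = Pow(Add(-71, 54), 2) = Pow(-17, 2) = 289)
j = -9120
Add(Mul(Pow(Add(62, Function('s')(4, 7)), 2), Pow(j, -1)), Mul(F, Pow(g, -1))) = Add(Mul(Pow(Add(62, 7), 2), Pow(-9120, -1)), Mul(289, Pow(-26983, -1))) = Add(Mul(Pow(69, 2), Rational(-1, 9120)), Mul(289, Rational(-1, 26983))) = Add(Mul(4761, Rational(-1, 9120)), Rational(-289, 26983)) = Add(Rational(-1587, 3040), Rational(-289, 26983)) = Rational(-43700581, 82028320)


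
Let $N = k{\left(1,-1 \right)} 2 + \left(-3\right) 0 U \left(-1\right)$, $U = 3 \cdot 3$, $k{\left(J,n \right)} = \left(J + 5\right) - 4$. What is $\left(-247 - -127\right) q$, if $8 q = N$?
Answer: $-60$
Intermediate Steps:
$k{\left(J,n \right)} = 1 + J$ ($k{\left(J,n \right)} = \left(5 + J\right) - 4 = 1 + J$)
$U = 9$
$N = 4$ ($N = \left(1 + 1\right) 2 + \left(-3\right) 0 \cdot 9 \left(-1\right) = 2 \cdot 2 + 0 \cdot 9 \left(-1\right) = 4 + 0 \left(-1\right) = 4 + 0 = 4$)
$q = \frac{1}{2}$ ($q = \frac{1}{8} \cdot 4 = \frac{1}{2} \approx 0.5$)
$\left(-247 - -127\right) q = \left(-247 - -127\right) \frac{1}{2} = \left(-247 + 127\right) \frac{1}{2} = \left(-120\right) \frac{1}{2} = -60$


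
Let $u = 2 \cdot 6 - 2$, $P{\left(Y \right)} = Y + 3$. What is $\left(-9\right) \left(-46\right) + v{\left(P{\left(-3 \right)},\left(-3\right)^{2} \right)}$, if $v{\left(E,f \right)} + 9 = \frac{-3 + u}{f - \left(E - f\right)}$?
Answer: $\frac{7297}{18} \approx 405.39$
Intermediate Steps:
$P{\left(Y \right)} = 3 + Y$
$u = 10$ ($u = 12 - 2 = 10$)
$v{\left(E,f \right)} = -9 + \frac{7}{- E + 2 f}$ ($v{\left(E,f \right)} = -9 + \frac{-3 + 10}{f - \left(E - f\right)} = -9 + \frac{7}{- E + 2 f}$)
$\left(-9\right) \left(-46\right) + v{\left(P{\left(-3 \right)},\left(-3\right)^{2} \right)} = \left(-9\right) \left(-46\right) + \frac{-7 - 9 \left(3 - 3\right) + 18 \left(-3\right)^{2}}{\left(3 - 3\right) - 2 \left(-3\right)^{2}} = 414 + \frac{-7 - 0 + 18 \cdot 9}{0 - 18} = 414 + \frac{-7 + 0 + 162}{0 - 18} = 414 + \frac{1}{-18} \cdot 155 = 414 - \frac{155}{18} = \frac{7297}{18}$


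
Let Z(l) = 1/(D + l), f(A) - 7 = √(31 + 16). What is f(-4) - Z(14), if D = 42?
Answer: 391/56 + √47 ≈ 13.838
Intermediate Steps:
f(A) = 7 + √47 (f(A) = 7 + √(31 + 16) = 7 + √47)
Z(l) = 1/(42 + l)
f(-4) - Z(14) = (7 + √47) - 1/(42 + 14) = (7 + √47) - 1/56 = 391/56 + √47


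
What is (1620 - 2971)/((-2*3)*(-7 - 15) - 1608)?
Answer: 1351/1476 ≈ 0.91531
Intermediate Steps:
(1620 - 2971)/((-2*3)*(-7 - 15) - 1608) = -1351/(-6*(-22) - 1608) = -1351/(132 - 1608) = -1351/(-1476) = -1351*(-1/1476) = 1351/1476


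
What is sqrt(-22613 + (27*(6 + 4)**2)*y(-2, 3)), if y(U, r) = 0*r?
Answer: I*sqrt(22613) ≈ 150.38*I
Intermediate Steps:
y(U, r) = 0
sqrt(-22613 + (27*(6 + 4)**2)*y(-2, 3)) = sqrt(-22613 + (27*(6 + 4)**2)*0) = sqrt(-22613 + (27*10**2)*0) = sqrt(-22613 + (27*100)*0) = sqrt(-22613 + 2700*0) = sqrt(-22613 + 0) = sqrt(-22613) = I*sqrt(22613)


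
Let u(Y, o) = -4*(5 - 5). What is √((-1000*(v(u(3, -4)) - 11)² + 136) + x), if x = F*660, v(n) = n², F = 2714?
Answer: 2*√417594 ≈ 1292.4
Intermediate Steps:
u(Y, o) = 0 (u(Y, o) = -4*0 = 0)
x = 1791240 (x = 2714*660 = 1791240)
√((-1000*(v(u(3, -4)) - 11)² + 136) + x) = √((-1000*(0² - 11)² + 136) + 1791240) = √((-1000*(0 - 11)² + 136) + 1791240) = √((-1000*(-11)² + 136) + 1791240) = √((-1000*121 + 136) + 1791240) = √((-121000 + 136) + 1791240) = √(-120864 + 1791240) = √1670376 = 2*√417594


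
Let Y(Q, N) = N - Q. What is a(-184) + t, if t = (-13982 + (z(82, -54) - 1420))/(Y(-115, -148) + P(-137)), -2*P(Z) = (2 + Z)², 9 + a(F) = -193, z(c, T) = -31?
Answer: -3663916/18291 ≈ -200.31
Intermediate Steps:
a(F) = -202 (a(F) = -9 - 193 = -202)
P(Z) = -(2 + Z)²/2
t = 30866/18291 (t = (-13982 + (-31 - 1420))/((-148 - 1*(-115)) - (2 - 137)²/2) = (-13982 - 1451)/((-148 + 115) - ½*(-135)²) = -15433/(-33 - ½*18225) = -15433/(-33 - 18225/2) = -15433/(-18291/2) = -15433*(-2/18291) = 30866/18291 ≈ 1.6875)
a(-184) + t = -202 + 30866/18291 = -3663916/18291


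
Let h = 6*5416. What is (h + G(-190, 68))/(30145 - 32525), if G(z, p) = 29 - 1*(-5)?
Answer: -3253/238 ≈ -13.668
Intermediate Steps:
G(z, p) = 34 (G(z, p) = 29 + 5 = 34)
h = 32496
(h + G(-190, 68))/(30145 - 32525) = (32496 + 34)/(30145 - 32525) = 32530/(-2380) = 32530*(-1/2380) = -3253/238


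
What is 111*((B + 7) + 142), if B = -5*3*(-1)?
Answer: 18204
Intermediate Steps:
B = 15 (B = -15*(-1) = 15)
111*((B + 7) + 142) = 111*((15 + 7) + 142) = 111*(22 + 142) = 111*164 = 18204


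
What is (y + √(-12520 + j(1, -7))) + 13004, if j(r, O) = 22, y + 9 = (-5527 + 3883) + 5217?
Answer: 16568 + I*√12498 ≈ 16568.0 + 111.79*I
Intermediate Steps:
y = 3564 (y = -9 + ((-5527 + 3883) + 5217) = -9 + (-1644 + 5217) = -9 + 3573 = 3564)
(y + √(-12520 + j(1, -7))) + 13004 = (3564 + √(-12520 + 22)) + 13004 = (3564 + √(-12498)) + 13004 = (3564 + I*√12498) + 13004 = 16568 + I*√12498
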